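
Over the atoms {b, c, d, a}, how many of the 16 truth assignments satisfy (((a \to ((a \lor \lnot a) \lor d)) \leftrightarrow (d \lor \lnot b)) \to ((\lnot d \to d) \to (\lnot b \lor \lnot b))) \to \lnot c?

Initial set: {((((a \to ((a \lor \lnot a) \lor d)) \leftrightarrow (d \lor \lnot b)) \to ((\lnot d \to d) \to (\lnot b \lor \lnot b))) \to \lnot c)}.
((((a \to ((a \lor \lnot a) \lor d)) \leftrightarrow (d \lor \lnot b)) \to ((\lnot d \to d) \to (\lnot b \lor \lnot b))) \to \lnot c): β-rule — branch into \lnot (((a \to ((a \lor \lnot a) \lor d)) \leftrightarrow (d \lor \lnot b)) \to ((\lnot d \to d) \to (\lnot b \lor \lnot b)))  //  \lnot c.
  branch 1 (add \lnot (((a \to ((a \lor \lnot a) \lor d)) \leftrightarrow (d \lor \lnot b)) \to ((\lnot d \to d) \to (\lnot b \lor \lnot b)))):
    \lnot (((a \to ((a \lor \lnot a) \lor d)) \leftrightarrow (d \lor \lnot b)) \to ((\lnot d \to d) \to (\lnot b \lor \lnot b))): α-rule — add ((a \to ((a \lor \lnot a) \lor d)) \leftrightarrow (d \lor \lnot b)), \lnot ((\lnot d \to d) \to (\lnot b \lor \lnot b)).
    \lnot ((\lnot d \to d) \to (\lnot b \lor \lnot b)): α-rule — add (\lnot d \to d), \lnot (\lnot b \lor \lnot b).
    \lnot (\lnot b \lor \lnot b): α-rule — add \lnot \lnot b, \lnot \lnot b.
    ((a \to ((a \lor \lnot a) \lor d)) \leftrightarrow (d \lor \lnot b)): β-rule — branch into (a \to ((a \lor \lnot a) \lor d)), (d \lor \lnot b)  //  \lnot (a \to ((a \lor \lnot a) \lor d)), \lnot (d \lor \lnot b).
      branch 1.1 (add (a \to ((a \lor \lnot a) \lor d)), (d \lor \lnot b)):
        (\lnot d \to d): β-rule — branch into \lnot \lnot d  //  d.
          branch 1.1.1 (add \lnot \lnot d):
            (a \to ((a \lor \lnot a) \lor d)): β-rule — branch into \lnot a  //  ((a \lor \lnot a) \lor d).
              branch 1.1.1.1 (add \lnot a):
                (d \lor \lnot b): β-rule — branch into d  //  \lnot b.
                  branch 1.1.1.1.1 (add d):
                    ○ open, literals {a=F, b=T, d=T}.
                  branch 1.1.1.1.2 (add \lnot b):
                    × closes — contains both b and \lnot b.
              branch 1.1.1.2 (add ((a \lor \lnot a) \lor d)):
                (d \lor \lnot b): β-rule — branch into d  //  \lnot b.
                  branch 1.1.1.2.1 (add d):
                    ((a \lor \lnot a) \lor d): β-rule — branch into (a \lor \lnot a)  //  d.
                      branch 1.1.1.2.1.1 (add (a \lor \lnot a)):
                        (a \lor \lnot a): β-rule — branch into a  //  \lnot a.
                          branch 1.1.1.2.1.1.1 (add a):
                            ○ open, literals {a=T, b=T, d=T}.
                          branch 1.1.1.2.1.1.2 (add \lnot a):
                            ○ open, literals {a=F, b=T, d=T}.
                      branch 1.1.1.2.1.2 (add d):
                        ○ open, literals {b=T, d=T}.
                  branch 1.1.1.2.2 (add \lnot b):
                    × closes — contains both b and \lnot b.
          branch 1.1.2 (add d):
            (a \to ((a \lor \lnot a) \lor d)): β-rule — branch into \lnot a  //  ((a \lor \lnot a) \lor d).
              branch 1.1.2.1 (add \lnot a):
                (d \lor \lnot b): β-rule — branch into d  //  \lnot b.
                  branch 1.1.2.1.1 (add d):
                    ○ open, literals {a=F, b=T, d=T}.
                  branch 1.1.2.1.2 (add \lnot b):
                    × closes — contains both b and \lnot b.
              branch 1.1.2.2 (add ((a \lor \lnot a) \lor d)):
                (d \lor \lnot b): β-rule — branch into d  //  \lnot b.
                  branch 1.1.2.2.1 (add d):
                    ((a \lor \lnot a) \lor d): β-rule — branch into (a \lor \lnot a)  //  d.
                      branch 1.1.2.2.1.1 (add (a \lor \lnot a)):
                        (a \lor \lnot a): β-rule — branch into a  //  \lnot a.
                          branch 1.1.2.2.1.1.1 (add a):
                            ○ open, literals {a=T, b=T, d=T}.
                          branch 1.1.2.2.1.1.2 (add \lnot a):
                            ○ open, literals {a=F, b=T, d=T}.
                      branch 1.1.2.2.1.2 (add d):
                        ○ open, literals {b=T, d=T}.
                  branch 1.1.2.2.2 (add \lnot b):
                    × closes — contains both b and \lnot b.
      branch 1.2 (add \lnot (a \to ((a \lor \lnot a) \lor d)), \lnot (d \lor \lnot b)):
        \lnot (a \to ((a \lor \lnot a) \lor d)): α-rule — add a, \lnot ((a \lor \lnot a) \lor d).
        \lnot (d \lor \lnot b): α-rule — add \lnot d, \lnot \lnot b.
        \lnot ((a \lor \lnot a) \lor d): α-rule — add \lnot (a \lor \lnot a), \lnot d.
        \lnot (a \lor \lnot a): α-rule — add \lnot a, \lnot \lnot a.
        × closes — contains both a and \lnot a.
  branch 2 (add \lnot c):
    ○ open, literals {c=F}.
5 branches closed, 9 open.
Each open branch fixes some atoms; the unmentioned ones are free. Counting distinct full assignments: branch {a=F, b=T, d=T} (c) contributes 2 new; branch {a=T, b=T, d=T} (c) contributes 2 new; branch {a=F, b=T, d=T} (c) contributes 0 new; branch {b=T, d=T} (c, a) contributes 0 new; branch {a=F, b=T, d=T} (c) contributes 0 new; branch {a=T, b=T, d=T} (c) contributes 0 new; branch {a=F, b=T, d=T} (c) contributes 0 new; branch {b=T, d=T} (c, a) contributes 0 new; branch {c=F} (b, d, a) contributes 6 new. Total: 10.

10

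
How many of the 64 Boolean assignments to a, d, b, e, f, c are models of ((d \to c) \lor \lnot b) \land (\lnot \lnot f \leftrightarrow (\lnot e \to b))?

Initial set: {T (((d \to c) \lor \lnot b) \land (\lnot \lnot f \leftrightarrow (\lnot e \to b)))}.
T (((d \to c) \lor \lnot b) \land (\lnot \lnot f \leftrightarrow (\lnot e \to b))): α-rule — add T ((d \to c) \lor \lnot b), T (\lnot \lnot f \leftrightarrow (\lnot e \to b)).
T ((d \to c) \lor \lnot b): β-rule — branch into T (d \to c)  //  T \lnot b.
  branch 1 (add T (d \to c)):
    T (\lnot \lnot f \leftrightarrow (\lnot e \to b)): β-rule — branch into T \lnot \lnot f, T (\lnot e \to b)  //  F \lnot \lnot f, F (\lnot e \to b).
      branch 1.1 (add T \lnot \lnot f, T (\lnot e \to b)):
        T \lnot \lnot f: drop double negation, giving T f.
        T (d \to c): β-rule — branch into F d  //  T c.
          branch 1.1.1 (add F d):
            T (\lnot e \to b): β-rule — branch into F \lnot e  //  T b.
              branch 1.1.1.1 (add F \lnot e):
                ○ open, literals {d=0, e=1, f=1}.
              branch 1.1.1.2 (add T b):
                ○ open, literals {b=1, d=0, f=1}.
          branch 1.1.2 (add T c):
            T (\lnot e \to b): β-rule — branch into F \lnot e  //  T b.
              branch 1.1.2.1 (add F \lnot e):
                ○ open, literals {c=1, e=1, f=1}.
              branch 1.1.2.2 (add T b):
                ○ open, literals {b=1, c=1, f=1}.
      branch 1.2 (add F \lnot \lnot f, F (\lnot e \to b)):
        F \lnot \lnot f: drop double negation, giving F f.
        F (\lnot e \to b): α-rule — add T \lnot e, F b.
        T (d \to c): β-rule — branch into F d  //  T c.
          branch 1.2.1 (add F d):
            ○ open, literals {b=0, d=0, e=0, f=0}.
          branch 1.2.2 (add T c):
            ○ open, literals {b=0, c=1, e=0, f=0}.
  branch 2 (add T \lnot b):
    T (\lnot \lnot f \leftrightarrow (\lnot e \to b)): β-rule — branch into T \lnot \lnot f, T (\lnot e \to b)  //  F \lnot \lnot f, F (\lnot e \to b).
      branch 2.1 (add T \lnot \lnot f, T (\lnot e \to b)):
        T \lnot \lnot f: drop double negation, giving T f.
        T (\lnot e \to b): β-rule — branch into F \lnot e  //  T b.
          branch 2.1.1 (add F \lnot e):
            ○ open, literals {b=0, e=1, f=1}.
          branch 2.1.2 (add T b):
            × closes — contains both b and \lnot b.
      branch 2.2 (add F \lnot \lnot f, F (\lnot e \to b)):
        F \lnot \lnot f: drop double negation, giving F f.
        F (\lnot e \to b): α-rule — add T \lnot e, F b.
        ○ open, literals {b=0, e=0, f=0}.
1 branch closed, 8 open.
Each open branch fixes some atoms; the unmentioned ones are free. Counting distinct full assignments: branch {d=0, e=1, f=1} (a, b, c) contributes 8 new; branch {b=1, d=0, f=1} (a, e, c) contributes 4 new; branch {c=1, e=1, f=1} (a, d, b) contributes 4 new; branch {b=1, c=1, f=1} (a, d, e) contributes 2 new; branch {b=0, d=0, e=0, f=0} (a, c) contributes 4 new; branch {b=0, c=1, e=0, f=0} (a, d) contributes 2 new; branch {b=0, e=1, f=1} (a, d, c) contributes 2 new; branch {b=0, e=0, f=0} (a, d, c) contributes 2 new. Total: 28.

28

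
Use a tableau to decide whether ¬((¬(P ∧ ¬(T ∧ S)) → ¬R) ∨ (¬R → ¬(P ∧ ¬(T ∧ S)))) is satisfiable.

Unsatisfiable

Initial set: {T ¬((¬(P ∧ ¬(T ∧ S)) → ¬R) ∨ (¬R → ¬(P ∧ ¬(T ∧ S))))}.
T ¬((¬(P ∧ ¬(T ∧ S)) → ¬R) ∨ (¬R → ¬(P ∧ ¬(T ∧ S)))): α-rule — add F (¬(P ∧ ¬(T ∧ S)) → ¬R), F (¬R → ¬(P ∧ ¬(T ∧ S))).
F (¬(P ∧ ¬(T ∧ S)) → ¬R): α-rule — add T ¬(P ∧ ¬(T ∧ S)), F ¬R.
F (¬R → ¬(P ∧ ¬(T ∧ S))): α-rule — add T ¬R, F ¬(P ∧ ¬(T ∧ S)).
× closes — contains both R and ¬R.
All 1 branch closes.
Every branch closed; the formula is unsatisfiable.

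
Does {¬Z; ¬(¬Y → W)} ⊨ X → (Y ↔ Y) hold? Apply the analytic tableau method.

Yes

Initial set: {T ¬Z; T ¬(¬Y → W); F (X → (Y ↔ Y))}.
T ¬(¬Y → W): α-rule — add T ¬Y, F W.
F (X → (Y ↔ Y)): α-rule — add T X, F (Y ↔ Y).
F (Y ↔ Y): β-rule — branch into T Y, F Y  //  F Y, T Y.
  branch 1 (add T Y, F Y):
    × closes — contains both Y and ¬Y.
  branch 2 (add F Y, T Y):
    × closes — contains both Y and ¬Y.
All 2 branches close.
Every branch closed, so the premises entail the conclusion.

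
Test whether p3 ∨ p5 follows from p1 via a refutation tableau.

No

Initial set: {p1; ¬(p3 ∨ p5)}.
¬(p3 ∨ p5): α-rule — add ¬p3, ¬p5.
○ open, literals {p1=T, p3=F, p5=F}.
0 branches closed, 1 open.
An open branch gives a countermodel: p1=T, p3=F, p5=F (unmentioned atoms arbitrary); the premises hold there but the conclusion fails.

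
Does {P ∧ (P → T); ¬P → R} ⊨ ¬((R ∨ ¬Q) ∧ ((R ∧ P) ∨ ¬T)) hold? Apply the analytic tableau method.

No

Initial set: {(P ∧ (P → T)); (¬P → R); ¬¬((R ∨ ¬Q) ∧ ((R ∧ P) ∨ ¬T))}.
(P ∧ (P → T)): α-rule — add P, (P → T).
¬¬((R ∨ ¬Q) ∧ ((R ∧ P) ∨ ¬T)): α-rule — add (R ∨ ¬Q), ((R ∧ P) ∨ ¬T).
(¬P → R): β-rule — branch into ¬¬P  //  R.
  branch 1 (add ¬¬P):
    (P → T): β-rule — branch into ¬P  //  T.
      branch 1.1 (add ¬P):
        × closes — contains both P and ¬P.
      branch 1.2 (add T):
        (R ∨ ¬Q): β-rule — branch into R  //  ¬Q.
          branch 1.2.1 (add R):
            ((R ∧ P) ∨ ¬T): β-rule — branch into (R ∧ P)  //  ¬T.
              branch 1.2.1.1 (add (R ∧ P)):
                (R ∧ P): α-rule — add R, P.
                ○ open, literals {P=T, R=T, T=T}.
              branch 1.2.1.2 (add ¬T):
                × closes — contains both T and ¬T.
          branch 1.2.2 (add ¬Q):
            ((R ∧ P) ∨ ¬T): β-rule — branch into (R ∧ P)  //  ¬T.
              branch 1.2.2.1 (add (R ∧ P)):
                (R ∧ P): α-rule — add R, P.
                ○ open, literals {P=T, Q=F, R=T, T=T}.
              branch 1.2.2.2 (add ¬T):
                × closes — contains both T and ¬T.
  branch 2 (add R):
    (P → T): β-rule — branch into ¬P  //  T.
      branch 2.1 (add ¬P):
        × closes — contains both P and ¬P.
      branch 2.2 (add T):
        (R ∨ ¬Q): β-rule — branch into R  //  ¬Q.
          branch 2.2.1 (add R):
            ((R ∧ P) ∨ ¬T): β-rule — branch into (R ∧ P)  //  ¬T.
              branch 2.2.1.1 (add (R ∧ P)):
                (R ∧ P): α-rule — add R, P.
                ○ open, literals {P=T, R=T, T=T}.
              branch 2.2.1.2 (add ¬T):
                × closes — contains both T and ¬T.
          branch 2.2.2 (add ¬Q):
            ((R ∧ P) ∨ ¬T): β-rule — branch into (R ∧ P)  //  ¬T.
              branch 2.2.2.1 (add (R ∧ P)):
                (R ∧ P): α-rule — add R, P.
                ○ open, literals {P=T, Q=F, R=T, T=T}.
              branch 2.2.2.2 (add ¬T):
                × closes — contains both T and ¬T.
6 branches closed, 4 open.
An open branch gives a countermodel: P=T, R=T, T=T (unmentioned atoms arbitrary); the premises hold there but the conclusion fails.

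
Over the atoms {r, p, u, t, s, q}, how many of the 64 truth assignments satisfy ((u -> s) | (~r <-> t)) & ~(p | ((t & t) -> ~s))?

8

Initial set: {(((u -> s) | (~r <-> t)) & ~(p | ((t & t) -> ~s)))}.
(((u -> s) | (~r <-> t)) & ~(p | ((t & t) -> ~s))): α-rule — add ((u -> s) | (~r <-> t)), ~(p | ((t & t) -> ~s)).
~(p | ((t & t) -> ~s)): α-rule — add ~p, ~((t & t) -> ~s).
~((t & t) -> ~s): α-rule — add (t & t), ~~s.
(t & t): α-rule — add t, t.
((u -> s) | (~r <-> t)): β-rule — branch into (u -> s)  //  (~r <-> t).
  branch 1 (add (u -> s)):
    (u -> s): β-rule — branch into ~u  //  s.
      branch 1.1 (add ~u):
        ○ open, literals {p=F, s=T, t=T, u=F}.
      branch 1.2 (add s):
        ○ open, literals {p=F, s=T, t=T}.
  branch 2 (add (~r <-> t)):
    (~r <-> t): β-rule — branch into ~r, t  //  ~~r, ~t.
      branch 2.1 (add ~r, t):
        ○ open, literals {p=F, r=F, s=T, t=T}.
      branch 2.2 (add ~~r, ~t):
        × closes — contains both t and ~t.
1 branch closed, 3 open.
Each open branch fixes some atoms; the unmentioned ones are free. Counting distinct full assignments: branch {p=F, s=T, t=T, u=F} (r, q) contributes 4 new; branch {p=F, s=T, t=T} (r, u, q) contributes 4 new; branch {p=F, r=F, s=T, t=T} (u, q) contributes 0 new. Total: 8.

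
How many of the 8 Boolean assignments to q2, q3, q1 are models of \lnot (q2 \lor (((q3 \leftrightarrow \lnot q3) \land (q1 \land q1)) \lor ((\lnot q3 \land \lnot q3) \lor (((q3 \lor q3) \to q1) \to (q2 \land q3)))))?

1

Initial set: {\lnot (q2 \lor (((q3 \leftrightarrow \lnot q3) \land (q1 \land q1)) \lor ((\lnot q3 \land \lnot q3) \lor (((q3 \lor q3) \to q1) \to (q2 \land q3)))))}.
\lnot (q2 \lor (((q3 \leftrightarrow \lnot q3) \land (q1 \land q1)) \lor ((\lnot q3 \land \lnot q3) \lor (((q3 \lor q3) \to q1) \to (q2 \land q3))))): α-rule — add \lnot q2, \lnot (((q3 \leftrightarrow \lnot q3) \land (q1 \land q1)) \lor ((\lnot q3 \land \lnot q3) \lor (((q3 \lor q3) \to q1) \to (q2 \land q3)))).
\lnot (((q3 \leftrightarrow \lnot q3) \land (q1 \land q1)) \lor ((\lnot q3 \land \lnot q3) \lor (((q3 \lor q3) \to q1) \to (q2 \land q3)))): α-rule — add \lnot ((q3 \leftrightarrow \lnot q3) \land (q1 \land q1)), \lnot ((\lnot q3 \land \lnot q3) \lor (((q3 \lor q3) \to q1) \to (q2 \land q3))).
\lnot ((\lnot q3 \land \lnot q3) \lor (((q3 \lor q3) \to q1) \to (q2 \land q3))): α-rule — add \lnot (\lnot q3 \land \lnot q3), \lnot (((q3 \lor q3) \to q1) \to (q2 \land q3)).
\lnot (((q3 \lor q3) \to q1) \to (q2 \land q3)): α-rule — add ((q3 \lor q3) \to q1), \lnot (q2 \land q3).
\lnot ((q3 \leftrightarrow \lnot q3) \land (q1 \land q1)): β-rule — branch into \lnot (q3 \leftrightarrow \lnot q3)  //  \lnot (q1 \land q1).
  branch 1 (add \lnot (q3 \leftrightarrow \lnot q3)):
    \lnot (\lnot q3 \land \lnot q3): β-rule — branch into \lnot \lnot q3  //  \lnot \lnot q3.
      branch 1.1 (add \lnot \lnot q3):
        ((q3 \lor q3) \to q1): β-rule — branch into \lnot (q3 \lor q3)  //  q1.
          branch 1.1.1 (add \lnot (q3 \lor q3)):
            \lnot (q3 \lor q3): α-rule — add \lnot q3, \lnot q3.
            × closes — contains both q3 and \lnot q3.
          branch 1.1.2 (add q1):
            \lnot (q2 \land q3): β-rule — branch into \lnot q2  //  \lnot q3.
              branch 1.1.2.1 (add \lnot q2):
                \lnot (q3 \leftrightarrow \lnot q3): β-rule — branch into q3, \lnot \lnot q3  //  \lnot q3, \lnot q3.
                  branch 1.1.2.1.1 (add q3, \lnot \lnot q3):
                    ○ open, literals {q1=T, q2=F, q3=T}.
                  branch 1.1.2.1.2 (add \lnot q3, \lnot q3):
                    × closes — contains both q3 and \lnot q3.
              branch 1.1.2.2 (add \lnot q3):
                × closes — contains both q3 and \lnot q3.
      branch 1.2 (add \lnot \lnot q3):
        ((q3 \lor q3) \to q1): β-rule — branch into \lnot (q3 \lor q3)  //  q1.
          branch 1.2.1 (add \lnot (q3 \lor q3)):
            \lnot (q3 \lor q3): α-rule — add \lnot q3, \lnot q3.
            × closes — contains both q3 and \lnot q3.
          branch 1.2.2 (add q1):
            \lnot (q2 \land q3): β-rule — branch into \lnot q2  //  \lnot q3.
              branch 1.2.2.1 (add \lnot q2):
                \lnot (q3 \leftrightarrow \lnot q3): β-rule — branch into q3, \lnot \lnot q3  //  \lnot q3, \lnot q3.
                  branch 1.2.2.1.1 (add q3, \lnot \lnot q3):
                    ○ open, literals {q1=T, q2=F, q3=T}.
                  branch 1.2.2.1.2 (add \lnot q3, \lnot q3):
                    × closes — contains both q3 and \lnot q3.
              branch 1.2.2.2 (add \lnot q3):
                × closes — contains both q3 and \lnot q3.
  branch 2 (add \lnot (q1 \land q1)):
    \lnot (\lnot q3 \land \lnot q3): β-rule — branch into \lnot \lnot q3  //  \lnot \lnot q3.
      branch 2.1 (add \lnot \lnot q3):
        ((q3 \lor q3) \to q1): β-rule — branch into \lnot (q3 \lor q3)  //  q1.
          branch 2.1.1 (add \lnot (q3 \lor q3)):
            \lnot (q3 \lor q3): α-rule — add \lnot q3, \lnot q3.
            × closes — contains both q3 and \lnot q3.
          branch 2.1.2 (add q1):
            \lnot (q2 \land q3): β-rule — branch into \lnot q2  //  \lnot q3.
              branch 2.1.2.1 (add \lnot q2):
                \lnot (q1 \land q1): β-rule — branch into \lnot q1  //  \lnot q1.
                  branch 2.1.2.1.1 (add \lnot q1):
                    × closes — contains both q1 and \lnot q1.
                  branch 2.1.2.1.2 (add \lnot q1):
                    × closes — contains both q1 and \lnot q1.
              branch 2.1.2.2 (add \lnot q3):
                × closes — contains both q3 and \lnot q3.
      branch 2.2 (add \lnot \lnot q3):
        ((q3 \lor q3) \to q1): β-rule — branch into \lnot (q3 \lor q3)  //  q1.
          branch 2.2.1 (add \lnot (q3 \lor q3)):
            \lnot (q3 \lor q3): α-rule — add \lnot q3, \lnot q3.
            × closes — contains both q3 and \lnot q3.
          branch 2.2.2 (add q1):
            \lnot (q2 \land q3): β-rule — branch into \lnot q2  //  \lnot q3.
              branch 2.2.2.1 (add \lnot q2):
                \lnot (q1 \land q1): β-rule — branch into \lnot q1  //  \lnot q1.
                  branch 2.2.2.1.1 (add \lnot q1):
                    × closes — contains both q1 and \lnot q1.
                  branch 2.2.2.1.2 (add \lnot q1):
                    × closes — contains both q1 and \lnot q1.
              branch 2.2.2.2 (add \lnot q3):
                × closes — contains both q3 and \lnot q3.
14 branches closed, 2 open.
Each open branch fixes some atoms; the unmentioned ones are free. Counting distinct full assignments: branch {q1=T, q2=F, q3=T} (none free) contributes 1 new; branch {q1=T, q2=F, q3=T} (none free) contributes 0 new. Total: 1.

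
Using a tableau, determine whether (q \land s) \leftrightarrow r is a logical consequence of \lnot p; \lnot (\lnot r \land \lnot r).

No

Initial set: {\lnot p; \lnot (\lnot r \land \lnot r); \lnot ((q \land s) \leftrightarrow r)}.
\lnot (\lnot r \land \lnot r): β-rule — branch into \lnot \lnot r  //  \lnot \lnot r.
  branch 1 (add \lnot \lnot r):
    \lnot ((q \land s) \leftrightarrow r): β-rule — branch into (q \land s), \lnot r  //  \lnot (q \land s), r.
      branch 1.1 (add (q \land s), \lnot r):
        × closes — contains both r and \lnot r.
      branch 1.2 (add \lnot (q \land s), r):
        \lnot (q \land s): β-rule — branch into \lnot q  //  \lnot s.
          branch 1.2.1 (add \lnot q):
            ○ open, literals {p=false, q=false, r=true}.
          branch 1.2.2 (add \lnot s):
            ○ open, literals {p=false, r=true, s=false}.
  branch 2 (add \lnot \lnot r):
    \lnot ((q \land s) \leftrightarrow r): β-rule — branch into (q \land s), \lnot r  //  \lnot (q \land s), r.
      branch 2.1 (add (q \land s), \lnot r):
        × closes — contains both r and \lnot r.
      branch 2.2 (add \lnot (q \land s), r):
        \lnot (q \land s): β-rule — branch into \lnot q  //  \lnot s.
          branch 2.2.1 (add \lnot q):
            ○ open, literals {p=false, q=false, r=true}.
          branch 2.2.2 (add \lnot s):
            ○ open, literals {p=false, r=true, s=false}.
2 branches closed, 4 open.
An open branch gives a countermodel: p=false, q=false, r=true (unmentioned atoms arbitrary); the premises hold there but the conclusion fails.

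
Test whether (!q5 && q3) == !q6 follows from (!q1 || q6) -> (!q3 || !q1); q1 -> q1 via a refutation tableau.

Initial set: {((!q1 || q6) -> (!q3 || !q1)); (q1 -> q1); !((!q5 && q3) == !q6)}.
((!q1 || q6) -> (!q3 || !q1)): β-rule — branch into !(!q1 || q6)  //  (!q3 || !q1).
  branch 1 (add !(!q1 || q6)):
    !(!q1 || q6): α-rule — add !!q1, !q6.
    (q1 -> q1): β-rule — branch into !q1  //  q1.
      branch 1.1 (add !q1):
        × closes — contains both q1 and !q1.
      branch 1.2 (add q1):
        !((!q5 && q3) == !q6): β-rule — branch into (!q5 && q3), !!q6  //  !(!q5 && q3), !q6.
          branch 1.2.1 (add (!q5 && q3), !!q6):
            × closes — contains both q6 and !q6.
          branch 1.2.2 (add !(!q5 && q3), !q6):
            !(!q5 && q3): β-rule — branch into !!q5  //  !q3.
              branch 1.2.2.1 (add !!q5):
                ○ open, literals {q1=1, q5=1, q6=0}.
              branch 1.2.2.2 (add !q3):
                ○ open, literals {q1=1, q3=0, q6=0}.
  branch 2 (add (!q3 || !q1)):
    (q1 -> q1): β-rule — branch into !q1  //  q1.
      branch 2.1 (add !q1):
        !((!q5 && q3) == !q6): β-rule — branch into (!q5 && q3), !!q6  //  !(!q5 && q3), !q6.
          branch 2.1.1 (add (!q5 && q3), !!q6):
            (!q5 && q3): α-rule — add !q5, q3.
            (!q3 || !q1): β-rule — branch into !q3  //  !q1.
              branch 2.1.1.1 (add !q3):
                × closes — contains both q3 and !q3.
              branch 2.1.1.2 (add !q1):
                ○ open, literals {q1=0, q3=1, q5=0, q6=1}.
          branch 2.1.2 (add !(!q5 && q3), !q6):
            (!q3 || !q1): β-rule — branch into !q3  //  !q1.
              branch 2.1.2.1 (add !q3):
                !(!q5 && q3): β-rule — branch into !!q5  //  !q3.
                  branch 2.1.2.1.1 (add !!q5):
                    ○ open, literals {q1=0, q3=0, q5=1, q6=0}.
                  branch 2.1.2.1.2 (add !q3):
                    ○ open, literals {q1=0, q3=0, q6=0}.
              branch 2.1.2.2 (add !q1):
                !(!q5 && q3): β-rule — branch into !!q5  //  !q3.
                  branch 2.1.2.2.1 (add !!q5):
                    ○ open, literals {q1=0, q5=1, q6=0}.
                  branch 2.1.2.2.2 (add !q3):
                    ○ open, literals {q1=0, q3=0, q6=0}.
      branch 2.2 (add q1):
        !((!q5 && q3) == !q6): β-rule — branch into (!q5 && q3), !!q6  //  !(!q5 && q3), !q6.
          branch 2.2.1 (add (!q5 && q3), !!q6):
            (!q5 && q3): α-rule — add !q5, q3.
            (!q3 || !q1): β-rule — branch into !q3  //  !q1.
              branch 2.2.1.1 (add !q3):
                × closes — contains both q3 and !q3.
              branch 2.2.1.2 (add !q1):
                × closes — contains both q1 and !q1.
          branch 2.2.2 (add !(!q5 && q3), !q6):
            (!q3 || !q1): β-rule — branch into !q3  //  !q1.
              branch 2.2.2.1 (add !q3):
                !(!q5 && q3): β-rule — branch into !!q5  //  !q3.
                  branch 2.2.2.1.1 (add !!q5):
                    ○ open, literals {q1=1, q3=0, q5=1, q6=0}.
                  branch 2.2.2.1.2 (add !q3):
                    ○ open, literals {q1=1, q3=0, q6=0}.
              branch 2.2.2.2 (add !q1):
                × closes — contains both q1 and !q1.
6 branches closed, 9 open.
An open branch gives a countermodel: q1=1, q5=1, q6=0 (unmentioned atoms arbitrary); the premises hold there but the conclusion fails.

No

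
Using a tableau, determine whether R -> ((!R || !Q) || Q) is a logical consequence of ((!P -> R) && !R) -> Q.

Initial set: {T (((!P -> R) && !R) -> Q); F (R -> ((!R || !Q) || Q))}.
F (R -> ((!R || !Q) || Q)): α-rule — add T R, F ((!R || !Q) || Q).
F ((!R || !Q) || Q): α-rule — add F (!R || !Q), F Q.
F (!R || !Q): α-rule — add F !R, F !Q.
× closes — contains both Q and !Q.
All 1 branch closes.
Every branch closed, so the premises entail the conclusion.

Yes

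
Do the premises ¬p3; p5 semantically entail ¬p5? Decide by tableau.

No

Initial set: {¬p3; p5; ¬¬p5}.
○ open, literals {p3=0, p5=1}.
0 branches closed, 1 open.
An open branch gives a countermodel: p3=0, p5=1 (unmentioned atoms arbitrary); the premises hold there but the conclusion fails.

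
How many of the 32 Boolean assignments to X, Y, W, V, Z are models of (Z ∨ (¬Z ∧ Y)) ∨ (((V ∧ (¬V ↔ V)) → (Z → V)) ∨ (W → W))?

32

Initial set: {((Z ∨ (¬Z ∧ Y)) ∨ (((V ∧ (¬V ↔ V)) → (Z → V)) ∨ (W → W)))}.
((Z ∨ (¬Z ∧ Y)) ∨ (((V ∧ (¬V ↔ V)) → (Z → V)) ∨ (W → W))): β-rule — branch into (Z ∨ (¬Z ∧ Y))  //  (((V ∧ (¬V ↔ V)) → (Z → V)) ∨ (W → W)).
  branch 1 (add (Z ∨ (¬Z ∧ Y))):
    (Z ∨ (¬Z ∧ Y)): β-rule — branch into Z  //  (¬Z ∧ Y).
      branch 1.1 (add Z):
        ○ open, literals {Z=true}.
      branch 1.2 (add (¬Z ∧ Y)):
        (¬Z ∧ Y): α-rule — add ¬Z, Y.
        ○ open, literals {Y=true, Z=false}.
  branch 2 (add (((V ∧ (¬V ↔ V)) → (Z → V)) ∨ (W → W))):
    (((V ∧ (¬V ↔ V)) → (Z → V)) ∨ (W → W)): β-rule — branch into ((V ∧ (¬V ↔ V)) → (Z → V))  //  (W → W).
      branch 2.1 (add ((V ∧ (¬V ↔ V)) → (Z → V))):
        ((V ∧ (¬V ↔ V)) → (Z → V)): β-rule — branch into ¬(V ∧ (¬V ↔ V))  //  (Z → V).
          branch 2.1.1 (add ¬(V ∧ (¬V ↔ V))):
            ¬(V ∧ (¬V ↔ V)): β-rule — branch into ¬V  //  ¬(¬V ↔ V).
              branch 2.1.1.1 (add ¬V):
                ○ open, literals {V=false}.
              branch 2.1.1.2 (add ¬(¬V ↔ V)):
                ¬(¬V ↔ V): β-rule — branch into ¬V, ¬V  //  ¬¬V, V.
                  branch 2.1.1.2.1 (add ¬V, ¬V):
                    ○ open, literals {V=false}.
                  branch 2.1.1.2.2 (add ¬¬V, V):
                    ○ open, literals {V=true}.
          branch 2.1.2 (add (Z → V)):
            (Z → V): β-rule — branch into ¬Z  //  V.
              branch 2.1.2.1 (add ¬Z):
                ○ open, literals {Z=false}.
              branch 2.1.2.2 (add V):
                ○ open, literals {V=true}.
      branch 2.2 (add (W → W)):
        (W → W): β-rule — branch into ¬W  //  W.
          branch 2.2.1 (add ¬W):
            ○ open, literals {W=false}.
          branch 2.2.2 (add W):
            ○ open, literals {W=true}.
0 branches closed, 9 open.
Each open branch fixes some atoms; the unmentioned ones are free. Counting distinct full assignments: branch {Z=true} (X, Y, W, V) contributes 16 new; branch {Y=true, Z=false} (X, W, V) contributes 8 new; branch {V=false} (X, Y, W, Z) contributes 4 new; branch {V=false} (X, Y, W, Z) contributes 0 new; branch {V=true} (X, Y, W, Z) contributes 4 new; branch {Z=false} (X, Y, W, V) contributes 0 new; branch {V=true} (X, Y, W, Z) contributes 0 new; branch {W=false} (X, Y, V, Z) contributes 0 new; branch {W=true} (X, Y, V, Z) contributes 0 new. Total: 32.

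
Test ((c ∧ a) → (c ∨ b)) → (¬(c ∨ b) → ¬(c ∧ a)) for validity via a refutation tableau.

Assume the negation and expand:
Initial set: {¬(((c ∧ a) → (c ∨ b)) → (¬(c ∨ b) → ¬(c ∧ a)))}.
¬(((c ∧ a) → (c ∨ b)) → (¬(c ∨ b) → ¬(c ∧ a))): α-rule — add ((c ∧ a) → (c ∨ b)), ¬(¬(c ∨ b) → ¬(c ∧ a)).
¬(¬(c ∨ b) → ¬(c ∧ a)): α-rule — add ¬(c ∨ b), ¬¬(c ∧ a).
¬(c ∨ b): α-rule — add ¬c, ¬b.
¬¬(c ∧ a): α-rule — add c, a.
× closes — contains both c and ¬c.
All 1 branch closes.
Every branch closed, so the negation is unsatisfiable and the formula is valid.

Valid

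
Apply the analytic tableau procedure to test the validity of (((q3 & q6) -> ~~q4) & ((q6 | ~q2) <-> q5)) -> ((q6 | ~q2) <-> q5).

Assume the negation and expand:
Initial set: {~((((q3 & q6) -> ~~q4) & ((q6 | ~q2) <-> q5)) -> ((q6 | ~q2) <-> q5))}.
~((((q3 & q6) -> ~~q4) & ((q6 | ~q2) <-> q5)) -> ((q6 | ~q2) <-> q5)): α-rule — add (((q3 & q6) -> ~~q4) & ((q6 | ~q2) <-> q5)), ~((q6 | ~q2) <-> q5).
(((q3 & q6) -> ~~q4) & ((q6 | ~q2) <-> q5)): α-rule — add ((q3 & q6) -> ~~q4), ((q6 | ~q2) <-> q5).
~((q6 | ~q2) <-> q5): β-rule — branch into (q6 | ~q2), ~q5  //  ~(q6 | ~q2), q5.
  branch 1 (add (q6 | ~q2), ~q5):
    ((q3 & q6) -> ~~q4): β-rule — branch into ~(q3 & q6)  //  ~~q4.
      branch 1.1 (add ~(q3 & q6)):
        ((q6 | ~q2) <-> q5): β-rule — branch into (q6 | ~q2), q5  //  ~(q6 | ~q2), ~q5.
          branch 1.1.1 (add (q6 | ~q2), q5):
            × closes — contains both q5 and ~q5.
          branch 1.1.2 (add ~(q6 | ~q2), ~q5):
            ~(q6 | ~q2): α-rule — add ~q6, ~~q2.
            (q6 | ~q2): β-rule — branch into q6  //  ~q2.
              branch 1.1.2.1 (add q6):
                × closes — contains both q6 and ~q6.
              branch 1.1.2.2 (add ~q2):
                × closes — contains both q2 and ~q2.
      branch 1.2 (add ~~q4):
        ~~q4: drop double negation, giving q4.
        ((q6 | ~q2) <-> q5): β-rule — branch into (q6 | ~q2), q5  //  ~(q6 | ~q2), ~q5.
          branch 1.2.1 (add (q6 | ~q2), q5):
            × closes — contains both q5 and ~q5.
          branch 1.2.2 (add ~(q6 | ~q2), ~q5):
            ~(q6 | ~q2): α-rule — add ~q6, ~~q2.
            (q6 | ~q2): β-rule — branch into q6  //  ~q2.
              branch 1.2.2.1 (add q6):
                × closes — contains both q6 and ~q6.
              branch 1.2.2.2 (add ~q2):
                × closes — contains both q2 and ~q2.
  branch 2 (add ~(q6 | ~q2), q5):
    ~(q6 | ~q2): α-rule — add ~q6, ~~q2.
    ((q3 & q6) -> ~~q4): β-rule — branch into ~(q3 & q6)  //  ~~q4.
      branch 2.1 (add ~(q3 & q6)):
        ((q6 | ~q2) <-> q5): β-rule — branch into (q6 | ~q2), q5  //  ~(q6 | ~q2), ~q5.
          branch 2.1.1 (add (q6 | ~q2), q5):
            ~(q3 & q6): β-rule — branch into ~q3  //  ~q6.
              branch 2.1.1.1 (add ~q3):
                (q6 | ~q2): β-rule — branch into q6  //  ~q2.
                  branch 2.1.1.1.1 (add q6):
                    × closes — contains both q6 and ~q6.
                  branch 2.1.1.1.2 (add ~q2):
                    × closes — contains both q2 and ~q2.
              branch 2.1.1.2 (add ~q6):
                (q6 | ~q2): β-rule — branch into q6  //  ~q2.
                  branch 2.1.1.2.1 (add q6):
                    × closes — contains both q6 and ~q6.
                  branch 2.1.1.2.2 (add ~q2):
                    × closes — contains both q2 and ~q2.
          branch 2.1.2 (add ~(q6 | ~q2), ~q5):
            × closes — contains both q5 and ~q5.
      branch 2.2 (add ~~q4):
        ~~q4: drop double negation, giving q4.
        ((q6 | ~q2) <-> q5): β-rule — branch into (q6 | ~q2), q5  //  ~(q6 | ~q2), ~q5.
          branch 2.2.1 (add (q6 | ~q2), q5):
            (q6 | ~q2): β-rule — branch into q6  //  ~q2.
              branch 2.2.1.1 (add q6):
                × closes — contains both q6 and ~q6.
              branch 2.2.1.2 (add ~q2):
                × closes — contains both q2 and ~q2.
          branch 2.2.2 (add ~(q6 | ~q2), ~q5):
            × closes — contains both q5 and ~q5.
All 14 branches close.
Every branch closed, so the negation is unsatisfiable and the formula is valid.

Valid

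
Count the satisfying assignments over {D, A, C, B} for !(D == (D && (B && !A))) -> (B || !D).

Initial set: {(!(D == (D && (B && !A))) -> (B || !D))}.
(!(D == (D && (B && !A))) -> (B || !D)): β-rule — branch into !!(D == (D && (B && !A)))  //  (B || !D).
  branch 1 (add !!(D == (D && (B && !A)))):
    !!(D == (D && (B && !A))): β-rule — branch into D, (D && (B && !A))  //  !D, !(D && (B && !A)).
      branch 1.1 (add D, (D && (B && !A))):
        (D && (B && !A)): α-rule — add D, (B && !A).
        (B && !A): α-rule — add B, !A.
        ○ open, literals {A=false, B=true, D=true}.
      branch 1.2 (add !D, !(D && (B && !A))):
        !(D && (B && !A)): β-rule — branch into !D  //  !(B && !A).
          branch 1.2.1 (add !D):
            ○ open, literals {D=false}.
          branch 1.2.2 (add !(B && !A)):
            !(B && !A): β-rule — branch into !B  //  !!A.
              branch 1.2.2.1 (add !B):
                ○ open, literals {B=false, D=false}.
              branch 1.2.2.2 (add !!A):
                ○ open, literals {A=true, D=false}.
  branch 2 (add (B || !D)):
    (B || !D): β-rule — branch into B  //  !D.
      branch 2.1 (add B):
        ○ open, literals {B=true}.
      branch 2.2 (add !D):
        ○ open, literals {D=false}.
0 branches closed, 6 open.
Each open branch fixes some atoms; the unmentioned ones are free. Counting distinct full assignments: branch {A=false, B=true, D=true} (C) contributes 2 new; branch {D=false} (A, C, B) contributes 8 new; branch {B=false, D=false} (A, C) contributes 0 new; branch {A=true, D=false} (C, B) contributes 0 new; branch {B=true} (D, A, C) contributes 2 new; branch {D=false} (A, C, B) contributes 0 new. Total: 12.

12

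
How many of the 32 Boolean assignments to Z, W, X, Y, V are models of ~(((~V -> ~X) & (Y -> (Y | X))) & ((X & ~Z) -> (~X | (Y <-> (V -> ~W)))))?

Initial set: {~(((~V -> ~X) & (Y -> (Y | X))) & ((X & ~Z) -> (~X | (Y <-> (V -> ~W)))))}.
~(((~V -> ~X) & (Y -> (Y | X))) & ((X & ~Z) -> (~X | (Y <-> (V -> ~W))))): β-rule — branch into ~((~V -> ~X) & (Y -> (Y | X)))  //  ~((X & ~Z) -> (~X | (Y <-> (V -> ~W)))).
  branch 1 (add ~((~V -> ~X) & (Y -> (Y | X)))):
    ~((~V -> ~X) & (Y -> (Y | X))): β-rule — branch into ~(~V -> ~X)  //  ~(Y -> (Y | X)).
      branch 1.1 (add ~(~V -> ~X)):
        ~(~V -> ~X): α-rule — add ~V, ~~X.
        ○ open, literals {V=false, X=true}.
      branch 1.2 (add ~(Y -> (Y | X))):
        ~(Y -> (Y | X)): α-rule — add Y, ~(Y | X).
        ~(Y | X): α-rule — add ~Y, ~X.
        × closes — contains both Y and ~Y.
  branch 2 (add ~((X & ~Z) -> (~X | (Y <-> (V -> ~W))))):
    ~((X & ~Z) -> (~X | (Y <-> (V -> ~W)))): α-rule — add (X & ~Z), ~(~X | (Y <-> (V -> ~W))).
    (X & ~Z): α-rule — add X, ~Z.
    ~(~X | (Y <-> (V -> ~W))): α-rule — add ~~X, ~(Y <-> (V -> ~W)).
    ~(Y <-> (V -> ~W)): β-rule — branch into Y, ~(V -> ~W)  //  ~Y, (V -> ~W).
      branch 2.1 (add Y, ~(V -> ~W)):
        ~(V -> ~W): α-rule — add V, ~~W.
        ○ open, literals {V=true, W=true, X=true, Y=true, Z=false}.
      branch 2.2 (add ~Y, (V -> ~W)):
        (V -> ~W): β-rule — branch into ~V  //  ~W.
          branch 2.2.1 (add ~V):
            ○ open, literals {V=false, X=true, Y=false, Z=false}.
          branch 2.2.2 (add ~W):
            ○ open, literals {W=false, X=true, Y=false, Z=false}.
1 branch closed, 4 open.
Each open branch fixes some atoms; the unmentioned ones are free. Counting distinct full assignments: branch {V=false, X=true} (Z, W, Y) contributes 8 new; branch {V=true, W=true, X=true, Y=true, Z=false} (none free) contributes 1 new; branch {V=false, X=true, Y=false, Z=false} (W) contributes 0 new; branch {W=false, X=true, Y=false, Z=false} (V) contributes 1 new. Total: 10.

10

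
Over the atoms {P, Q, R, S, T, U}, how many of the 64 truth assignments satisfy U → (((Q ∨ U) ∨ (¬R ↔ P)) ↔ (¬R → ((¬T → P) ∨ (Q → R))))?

62

Initial set: {T (U → (((Q ∨ U) ∨ (¬R ↔ P)) ↔ (¬R → ((¬T → P) ∨ (Q → R)))))}.
T (U → (((Q ∨ U) ∨ (¬R ↔ P)) ↔ (¬R → ((¬T → P) ∨ (Q → R))))): β-rule — branch into F U  //  T (((Q ∨ U) ∨ (¬R ↔ P)) ↔ (¬R → ((¬T → P) ∨ (Q → R)))).
  branch 1 (add F U):
    ○ open, literals {U=F}.
  branch 2 (add T (((Q ∨ U) ∨ (¬R ↔ P)) ↔ (¬R → ((¬T → P) ∨ (Q → R))))):
    T (((Q ∨ U) ∨ (¬R ↔ P)) ↔ (¬R → ((¬T → P) ∨ (Q → R)))): β-rule — branch into T ((Q ∨ U) ∨ (¬R ↔ P)), T (¬R → ((¬T → P) ∨ (Q → R)))  //  F ((Q ∨ U) ∨ (¬R ↔ P)), F (¬R → ((¬T → P) ∨ (Q → R))).
      branch 2.1 (add T ((Q ∨ U) ∨ (¬R ↔ P)), T (¬R → ((¬T → P) ∨ (Q → R)))):
        T ((Q ∨ U) ∨ (¬R ↔ P)): β-rule — branch into T (Q ∨ U)  //  T (¬R ↔ P).
          branch 2.1.1 (add T (Q ∨ U)):
            T (¬R → ((¬T → P) ∨ (Q → R))): β-rule — branch into F ¬R  //  T ((¬T → P) ∨ (Q → R)).
              branch 2.1.1.1 (add F ¬R):
                T (Q ∨ U): β-rule — branch into T Q  //  T U.
                  branch 2.1.1.1.1 (add T Q):
                    ○ open, literals {Q=T, R=T}.
                  branch 2.1.1.1.2 (add T U):
                    ○ open, literals {R=T, U=T}.
              branch 2.1.1.2 (add T ((¬T → P) ∨ (Q → R))):
                T (Q ∨ U): β-rule — branch into T Q  //  T U.
                  branch 2.1.1.2.1 (add T Q):
                    T ((¬T → P) ∨ (Q → R)): β-rule — branch into T (¬T → P)  //  T (Q → R).
                      branch 2.1.1.2.1.1 (add T (¬T → P)):
                        T (¬T → P): β-rule — branch into F ¬T  //  T P.
                          branch 2.1.1.2.1.1.1 (add F ¬T):
                            ○ open, literals {Q=T, T=T}.
                          branch 2.1.1.2.1.1.2 (add T P):
                            ○ open, literals {P=T, Q=T}.
                      branch 2.1.1.2.1.2 (add T (Q → R)):
                        T (Q → R): β-rule — branch into F Q  //  T R.
                          branch 2.1.1.2.1.2.1 (add F Q):
                            × closes — contains both Q and ¬Q.
                          branch 2.1.1.2.1.2.2 (add T R):
                            ○ open, literals {Q=T, R=T}.
                  branch 2.1.1.2.2 (add T U):
                    T ((¬T → P) ∨ (Q → R)): β-rule — branch into T (¬T → P)  //  T (Q → R).
                      branch 2.1.1.2.2.1 (add T (¬T → P)):
                        T (¬T → P): β-rule — branch into F ¬T  //  T P.
                          branch 2.1.1.2.2.1.1 (add F ¬T):
                            ○ open, literals {T=T, U=T}.
                          branch 2.1.1.2.2.1.2 (add T P):
                            ○ open, literals {P=T, U=T}.
                      branch 2.1.1.2.2.2 (add T (Q → R)):
                        T (Q → R): β-rule — branch into F Q  //  T R.
                          branch 2.1.1.2.2.2.1 (add F Q):
                            ○ open, literals {Q=F, U=T}.
                          branch 2.1.1.2.2.2.2 (add T R):
                            ○ open, literals {R=T, U=T}.
          branch 2.1.2 (add T (¬R ↔ P)):
            T (¬R → ((¬T → P) ∨ (Q → R))): β-rule — branch into F ¬R  //  T ((¬T → P) ∨ (Q → R)).
              branch 2.1.2.1 (add F ¬R):
                T (¬R ↔ P): β-rule — branch into T ¬R, T P  //  F ¬R, F P.
                  branch 2.1.2.1.1 (add T ¬R, T P):
                    × closes — contains both R and ¬R.
                  branch 2.1.2.1.2 (add F ¬R, F P):
                    ○ open, literals {P=F, R=T}.
              branch 2.1.2.2 (add T ((¬T → P) ∨ (Q → R))):
                T (¬R ↔ P): β-rule — branch into T ¬R, T P  //  F ¬R, F P.
                  branch 2.1.2.2.1 (add T ¬R, T P):
                    T ((¬T → P) ∨ (Q → R)): β-rule — branch into T (¬T → P)  //  T (Q → R).
                      branch 2.1.2.2.1.1 (add T (¬T → P)):
                        T (¬T → P): β-rule — branch into F ¬T  //  T P.
                          branch 2.1.2.2.1.1.1 (add F ¬T):
                            ○ open, literals {P=T, R=F, T=T}.
                          branch 2.1.2.2.1.1.2 (add T P):
                            ○ open, literals {P=T, R=F}.
                      branch 2.1.2.2.1.2 (add T (Q → R)):
                        T (Q → R): β-rule — branch into F Q  //  T R.
                          branch 2.1.2.2.1.2.1 (add F Q):
                            ○ open, literals {P=T, Q=F, R=F}.
                          branch 2.1.2.2.1.2.2 (add T R):
                            × closes — contains both R and ¬R.
                  branch 2.1.2.2.2 (add F ¬R, F P):
                    T ((¬T → P) ∨ (Q → R)): β-rule — branch into T (¬T → P)  //  T (Q → R).
                      branch 2.1.2.2.2.1 (add T (¬T → P)):
                        T (¬T → P): β-rule — branch into F ¬T  //  T P.
                          branch 2.1.2.2.2.1.1 (add F ¬T):
                            ○ open, literals {P=F, R=T, T=T}.
                          branch 2.1.2.2.2.1.2 (add T P):
                            × closes — contains both P and ¬P.
                      branch 2.1.2.2.2.2 (add T (Q → R)):
                        T (Q → R): β-rule — branch into F Q  //  T R.
                          branch 2.1.2.2.2.2.1 (add F Q):
                            ○ open, literals {P=F, Q=F, R=T}.
                          branch 2.1.2.2.2.2.2 (add T R):
                            ○ open, literals {P=F, R=T}.
      branch 2.2 (add F ((Q ∨ U) ∨ (¬R ↔ P)), F (¬R → ((¬T → P) ∨ (Q → R)))):
        F ((Q ∨ U) ∨ (¬R ↔ P)): α-rule — add F (Q ∨ U), F (¬R ↔ P).
        F (¬R → ((¬T → P) ∨ (Q → R))): α-rule — add T ¬R, F ((¬T → P) ∨ (Q → R)).
        F (Q ∨ U): α-rule — add F Q, F U.
        F ((¬T → P) ∨ (Q → R)): α-rule — add F (¬T → P), F (Q → R).
        F (¬T → P): α-rule — add T ¬T, F P.
        F (Q → R): α-rule — add T Q, F R.
        × closes — contains both Q and ¬Q.
5 branches closed, 17 open.
Each open branch fixes some atoms; the unmentioned ones are free. Counting distinct full assignments: branch {U=F} (P, Q, R, S, T) contributes 32 new; branch {Q=T, R=T} (P, S, T, U) contributes 8 new; branch {R=T, U=T} (P, Q, S, T) contributes 8 new; branch {Q=T, T=T} (P, R, S, U) contributes 4 new; branch {P=T, Q=T} (R, S, T, U) contributes 2 new; branch {Q=T, R=T} (P, S, T, U) contributes 0 new; branch {T=T, U=T} (P, Q, R, S) contributes 4 new; branch {P=T, U=T} (Q, R, S, T) contributes 2 new; branch {Q=F, U=T} (P, R, S, T) contributes 2 new; branch {R=T, U=T} (P, Q, S, T) contributes 0 new; branch {P=F, R=T} (Q, S, T, U) contributes 0 new; branch {P=T, R=F, T=T} (Q, S, U) contributes 0 new; branch {P=T, R=F} (Q, S, T, U) contributes 0 new; branch {P=T, Q=F, R=F} (S, T, U) contributes 0 new; branch {P=F, R=T, T=T} (Q, S, U) contributes 0 new; branch {P=F, Q=F, R=T} (S, T, U) contributes 0 new; branch {P=F, R=T} (Q, S, T, U) contributes 0 new. Total: 62.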